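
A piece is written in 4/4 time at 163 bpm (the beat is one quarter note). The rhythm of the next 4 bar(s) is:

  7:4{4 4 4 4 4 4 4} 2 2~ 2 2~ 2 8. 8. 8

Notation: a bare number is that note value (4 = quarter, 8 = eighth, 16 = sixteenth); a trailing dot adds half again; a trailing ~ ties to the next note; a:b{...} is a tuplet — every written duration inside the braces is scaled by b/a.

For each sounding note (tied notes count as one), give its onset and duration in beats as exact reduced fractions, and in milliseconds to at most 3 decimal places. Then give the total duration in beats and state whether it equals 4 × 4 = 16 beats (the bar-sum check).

1) 0.0ms=0b +210.342ms=4/7b
2) 210.342ms=4/7b +210.342ms=4/7b
3) 420.684ms=8/7b +210.342ms=4/7b
4) 631.025ms=12/7b +210.342ms=4/7b
5) 841.367ms=16/7b +210.342ms=4/7b
6) 1051.709ms=20/7b +210.342ms=4/7b
7) 1262.051ms=24/7b +210.342ms=4/7b
8) 1472.393ms=4b +736.196ms=2b
9) 2208.589ms=6b +1472.393ms=4b
10) 3680.982ms=10b +1472.393ms=4b
11) 5153.374ms=14b +276.074ms=3/4b
12) 5429.448ms=59/4b +276.074ms=3/4b
13) 5705.521ms=31/2b +184.049ms=1/2b
Σ=16b of 16 (163bpm 4/4) — PASS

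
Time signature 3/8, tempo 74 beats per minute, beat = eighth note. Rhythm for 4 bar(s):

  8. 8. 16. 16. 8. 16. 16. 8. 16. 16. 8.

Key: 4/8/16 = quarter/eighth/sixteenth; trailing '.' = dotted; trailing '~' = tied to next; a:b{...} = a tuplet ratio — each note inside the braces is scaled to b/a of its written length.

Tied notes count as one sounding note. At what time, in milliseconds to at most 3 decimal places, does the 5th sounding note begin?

1. 0.0ms @ 0 + 1216.216ms (3/2)
2. 1216.216ms @ 3/2 + 1216.216ms (3/2)
3. 2432.432ms @ 3 + 608.108ms (3/4)
4. 3040.541ms @ 15/4 + 608.108ms (3/4)
5. 3648.649ms @ 9/2 + 1216.216ms (3/2)
6. 4864.865ms @ 6 + 608.108ms (3/4)
7. 5472.973ms @ 27/4 + 608.108ms (3/4)
8. 6081.081ms @ 15/2 + 1216.216ms (3/2)
9. 7297.297ms @ 9 + 608.108ms (3/4)
10. 7905.405ms @ 39/4 + 608.108ms (3/4)
11. 8513.514ms @ 21/2 + 1216.216ms (3/2)

note 5 onset = 9/2b = 3648.649ms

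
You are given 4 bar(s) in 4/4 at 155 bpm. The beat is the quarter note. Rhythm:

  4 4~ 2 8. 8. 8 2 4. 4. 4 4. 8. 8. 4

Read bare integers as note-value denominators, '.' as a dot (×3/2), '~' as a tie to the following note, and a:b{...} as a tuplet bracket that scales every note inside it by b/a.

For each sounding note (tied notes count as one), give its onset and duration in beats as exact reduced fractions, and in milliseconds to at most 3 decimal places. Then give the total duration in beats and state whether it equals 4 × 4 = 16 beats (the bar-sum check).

1) 0.0ms=0b +387.097ms=1b
2) 387.097ms=1b +1161.29ms=3b
3) 1548.387ms=4b +290.323ms=3/4b
4) 1838.71ms=19/4b +290.323ms=3/4b
5) 2129.032ms=11/2b +193.548ms=1/2b
6) 2322.581ms=6b +774.194ms=2b
7) 3096.774ms=8b +580.645ms=3/2b
8) 3677.419ms=19/2b +580.645ms=3/2b
9) 4258.065ms=11b +387.097ms=1b
10) 4645.161ms=12b +580.645ms=3/2b
11) 5225.806ms=27/2b +290.323ms=3/4b
12) 5516.129ms=57/4b +290.323ms=3/4b
13) 5806.452ms=15b +387.097ms=1b
Σ=16b of 16 (155bpm 4/4) — PASS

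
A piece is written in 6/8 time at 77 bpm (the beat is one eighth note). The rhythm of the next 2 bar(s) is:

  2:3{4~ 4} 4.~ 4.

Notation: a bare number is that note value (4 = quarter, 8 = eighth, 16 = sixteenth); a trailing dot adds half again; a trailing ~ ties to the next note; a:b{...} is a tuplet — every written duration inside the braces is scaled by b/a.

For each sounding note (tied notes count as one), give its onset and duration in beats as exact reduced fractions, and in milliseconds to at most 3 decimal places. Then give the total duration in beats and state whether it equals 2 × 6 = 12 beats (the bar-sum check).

1) 0.0ms=0b +4675.325ms=6b
2) 4675.325ms=6b +4675.325ms=6b
Σ=12b of 12 (77bpm 6/8) — PASS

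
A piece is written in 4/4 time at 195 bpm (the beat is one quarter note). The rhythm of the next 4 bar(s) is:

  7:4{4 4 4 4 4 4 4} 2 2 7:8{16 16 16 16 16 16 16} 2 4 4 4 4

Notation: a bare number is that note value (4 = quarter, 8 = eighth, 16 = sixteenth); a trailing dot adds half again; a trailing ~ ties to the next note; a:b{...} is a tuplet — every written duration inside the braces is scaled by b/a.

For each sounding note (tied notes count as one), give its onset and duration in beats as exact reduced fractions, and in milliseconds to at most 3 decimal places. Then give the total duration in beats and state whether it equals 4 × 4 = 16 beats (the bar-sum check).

1) 0.0ms=0b +175.824ms=4/7b
2) 175.824ms=4/7b +175.824ms=4/7b
3) 351.648ms=8/7b +175.824ms=4/7b
4) 527.473ms=12/7b +175.824ms=4/7b
5) 703.297ms=16/7b +175.824ms=4/7b
6) 879.121ms=20/7b +175.824ms=4/7b
7) 1054.945ms=24/7b +175.824ms=4/7b
8) 1230.769ms=4b +615.385ms=2b
9) 1846.154ms=6b +615.385ms=2b
10) 2461.538ms=8b +87.912ms=2/7b
11) 2549.451ms=58/7b +87.912ms=2/7b
12) 2637.363ms=60/7b +87.912ms=2/7b
13) 2725.275ms=62/7b +87.912ms=2/7b
14) 2813.187ms=64/7b +87.912ms=2/7b
15) 2901.099ms=66/7b +87.912ms=2/7b
16) 2989.011ms=68/7b +87.912ms=2/7b
17) 3076.923ms=10b +615.385ms=2b
18) 3692.308ms=12b +307.692ms=1b
19) 4000.0ms=13b +307.692ms=1b
20) 4307.692ms=14b +307.692ms=1b
21) 4615.385ms=15b +307.692ms=1b
Σ=16b of 16 (195bpm 4/4) — PASS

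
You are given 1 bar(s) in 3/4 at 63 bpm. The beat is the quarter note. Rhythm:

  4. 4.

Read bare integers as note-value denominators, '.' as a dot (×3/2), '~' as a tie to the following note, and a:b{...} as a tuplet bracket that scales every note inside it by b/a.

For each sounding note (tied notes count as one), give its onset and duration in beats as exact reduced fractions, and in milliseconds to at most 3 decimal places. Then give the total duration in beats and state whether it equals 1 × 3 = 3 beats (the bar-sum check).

1) 0.0ms=0b +1428.571ms=3/2b
2) 1428.571ms=3/2b +1428.571ms=3/2b
Σ=3b of 3 (63bpm 3/4) — PASS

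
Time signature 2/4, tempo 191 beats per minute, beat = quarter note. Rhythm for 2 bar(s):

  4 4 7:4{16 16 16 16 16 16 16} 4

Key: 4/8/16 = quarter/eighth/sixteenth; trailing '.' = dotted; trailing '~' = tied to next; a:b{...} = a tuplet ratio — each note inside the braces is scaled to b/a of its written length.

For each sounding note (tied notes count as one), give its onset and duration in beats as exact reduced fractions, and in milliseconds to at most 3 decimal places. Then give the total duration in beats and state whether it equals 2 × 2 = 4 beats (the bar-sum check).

1) 0.0ms=0b +314.136ms=1b
2) 314.136ms=1b +314.136ms=1b
3) 628.272ms=2b +44.877ms=1/7b
4) 673.149ms=15/7b +44.877ms=1/7b
5) 718.025ms=16/7b +44.877ms=1/7b
6) 762.902ms=17/7b +44.877ms=1/7b
7) 807.779ms=18/7b +44.877ms=1/7b
8) 852.655ms=19/7b +44.877ms=1/7b
9) 897.532ms=20/7b +44.877ms=1/7b
10) 942.408ms=3b +314.136ms=1b
Σ=4b of 4 (191bpm 2/4) — PASS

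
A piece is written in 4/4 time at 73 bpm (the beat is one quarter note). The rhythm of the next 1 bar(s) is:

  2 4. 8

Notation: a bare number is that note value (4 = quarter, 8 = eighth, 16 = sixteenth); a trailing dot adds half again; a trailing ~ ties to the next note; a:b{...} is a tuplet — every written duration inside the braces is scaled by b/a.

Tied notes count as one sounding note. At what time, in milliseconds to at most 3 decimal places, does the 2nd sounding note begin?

note 2 onset = 2b = 1643.836ms

1. 0.0ms @ 0 + 1643.836ms (2)
2. 1643.836ms @ 2 + 1232.877ms (3/2)
3. 2876.712ms @ 7/2 + 410.959ms (1/2)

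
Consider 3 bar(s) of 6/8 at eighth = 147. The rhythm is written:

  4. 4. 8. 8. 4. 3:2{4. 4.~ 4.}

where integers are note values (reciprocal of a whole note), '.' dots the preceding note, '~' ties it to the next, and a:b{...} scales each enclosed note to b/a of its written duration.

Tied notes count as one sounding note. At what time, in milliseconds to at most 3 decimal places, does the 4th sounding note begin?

1. 0.0ms @ 0 + 1224.49ms (3)
2. 1224.49ms @ 3 + 1224.49ms (3)
3. 2448.98ms @ 6 + 612.245ms (3/2)
4. 3061.224ms @ 15/2 + 612.245ms (3/2)
5. 3673.469ms @ 9 + 1224.49ms (3)
6. 4897.959ms @ 12 + 816.327ms (2)
7. 5714.286ms @ 14 + 1632.653ms (4)

note 4 onset = 15/2b = 3061.224ms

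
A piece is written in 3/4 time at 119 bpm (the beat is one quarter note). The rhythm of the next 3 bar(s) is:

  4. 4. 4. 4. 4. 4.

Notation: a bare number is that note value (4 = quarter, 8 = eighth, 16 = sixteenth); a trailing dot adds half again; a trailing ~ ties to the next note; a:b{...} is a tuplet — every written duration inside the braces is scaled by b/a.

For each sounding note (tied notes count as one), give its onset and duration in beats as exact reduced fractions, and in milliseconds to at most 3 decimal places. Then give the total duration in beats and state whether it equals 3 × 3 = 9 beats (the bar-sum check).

1) 0.0ms=0b +756.303ms=3/2b
2) 756.303ms=3/2b +756.303ms=3/2b
3) 1512.605ms=3b +756.303ms=3/2b
4) 2268.908ms=9/2b +756.303ms=3/2b
5) 3025.21ms=6b +756.303ms=3/2b
6) 3781.513ms=15/2b +756.303ms=3/2b
Σ=9b of 9 (119bpm 3/4) — PASS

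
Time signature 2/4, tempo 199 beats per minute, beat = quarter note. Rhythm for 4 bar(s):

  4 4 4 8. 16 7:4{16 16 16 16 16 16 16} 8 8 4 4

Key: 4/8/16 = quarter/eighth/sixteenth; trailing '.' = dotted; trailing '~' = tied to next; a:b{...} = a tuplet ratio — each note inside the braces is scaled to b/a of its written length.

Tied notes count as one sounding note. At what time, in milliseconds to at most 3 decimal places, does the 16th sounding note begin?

1. 0.0ms @ 0 + 301.508ms (1)
2. 301.508ms @ 1 + 301.508ms (1)
3. 603.015ms @ 2 + 301.508ms (1)
4. 904.523ms @ 3 + 226.131ms (3/4)
5. 1130.653ms @ 15/4 + 75.377ms (1/4)
6. 1206.03ms @ 4 + 43.073ms (1/7)
7. 1249.103ms @ 29/7 + 43.073ms (1/7)
8. 1292.175ms @ 30/7 + 43.073ms (1/7)
9. 1335.248ms @ 31/7 + 43.073ms (1/7)
10. 1378.32ms @ 32/7 + 43.073ms (1/7)
11. 1421.393ms @ 33/7 + 43.073ms (1/7)
12. 1464.465ms @ 34/7 + 43.073ms (1/7)
13. 1507.538ms @ 5 + 150.754ms (1/2)
14. 1658.291ms @ 11/2 + 150.754ms (1/2)
15. 1809.045ms @ 6 + 301.508ms (1)
16. 2110.553ms @ 7 + 301.508ms (1)

note 16 onset = 7b = 2110.553ms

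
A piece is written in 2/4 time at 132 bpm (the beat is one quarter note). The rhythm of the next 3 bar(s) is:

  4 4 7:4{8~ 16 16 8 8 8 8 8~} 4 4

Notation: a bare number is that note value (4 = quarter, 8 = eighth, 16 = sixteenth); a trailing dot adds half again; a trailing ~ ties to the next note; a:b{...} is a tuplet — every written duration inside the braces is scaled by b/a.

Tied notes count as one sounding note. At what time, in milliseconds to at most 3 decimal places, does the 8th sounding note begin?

note 8 onset = 24/7b = 1558.442ms

1. 0.0ms @ 0 + 454.545ms (1)
2. 454.545ms @ 1 + 454.545ms (1)
3. 909.091ms @ 2 + 194.805ms (3/7)
4. 1103.896ms @ 17/7 + 64.935ms (1/7)
5. 1168.831ms @ 18/7 + 129.87ms (2/7)
6. 1298.701ms @ 20/7 + 129.87ms (2/7)
7. 1428.571ms @ 22/7 + 129.87ms (2/7)
8. 1558.442ms @ 24/7 + 129.87ms (2/7)
9. 1688.312ms @ 26/7 + 584.416ms (9/7)
10. 2272.727ms @ 5 + 454.545ms (1)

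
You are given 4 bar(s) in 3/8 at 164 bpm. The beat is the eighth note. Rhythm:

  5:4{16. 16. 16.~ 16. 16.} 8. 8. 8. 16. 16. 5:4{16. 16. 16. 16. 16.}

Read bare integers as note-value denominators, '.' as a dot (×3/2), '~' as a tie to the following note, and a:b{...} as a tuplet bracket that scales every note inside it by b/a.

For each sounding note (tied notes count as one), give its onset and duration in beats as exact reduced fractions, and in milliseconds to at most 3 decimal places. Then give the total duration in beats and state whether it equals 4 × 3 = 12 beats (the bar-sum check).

1) 0.0ms=0b +219.512ms=3/5b
2) 219.512ms=3/5b +219.512ms=3/5b
3) 439.024ms=6/5b +439.024ms=6/5b
4) 878.049ms=12/5b +219.512ms=3/5b
5) 1097.561ms=3b +548.78ms=3/2b
6) 1646.341ms=9/2b +548.78ms=3/2b
7) 2195.122ms=6b +548.78ms=3/2b
8) 2743.902ms=15/2b +274.39ms=3/4b
9) 3018.293ms=33/4b +274.39ms=3/4b
10) 3292.683ms=9b +219.512ms=3/5b
11) 3512.195ms=48/5b +219.512ms=3/5b
12) 3731.707ms=51/5b +219.512ms=3/5b
13) 3951.22ms=54/5b +219.512ms=3/5b
14) 4170.732ms=57/5b +219.512ms=3/5b
Σ=12b of 12 (164bpm 3/8) — PASS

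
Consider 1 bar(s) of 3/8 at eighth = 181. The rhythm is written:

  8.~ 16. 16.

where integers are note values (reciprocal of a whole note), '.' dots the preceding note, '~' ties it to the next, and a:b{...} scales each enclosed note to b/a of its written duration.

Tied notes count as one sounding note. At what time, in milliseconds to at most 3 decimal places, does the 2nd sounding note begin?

note 2 onset = 9/4b = 745.856ms

1. 0.0ms @ 0 + 745.856ms (9/4)
2. 745.856ms @ 9/4 + 248.619ms (3/4)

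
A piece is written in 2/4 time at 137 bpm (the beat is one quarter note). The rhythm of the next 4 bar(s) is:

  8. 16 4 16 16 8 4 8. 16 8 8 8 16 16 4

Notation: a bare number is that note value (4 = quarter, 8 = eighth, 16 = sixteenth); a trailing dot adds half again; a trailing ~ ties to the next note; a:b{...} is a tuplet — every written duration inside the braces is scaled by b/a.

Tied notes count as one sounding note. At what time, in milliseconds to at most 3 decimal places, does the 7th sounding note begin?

note 7 onset = 3b = 1313.869ms

1. 0.0ms @ 0 + 328.467ms (3/4)
2. 328.467ms @ 3/4 + 109.489ms (1/4)
3. 437.956ms @ 1 + 437.956ms (1)
4. 875.912ms @ 2 + 109.489ms (1/4)
5. 985.401ms @ 9/4 + 109.489ms (1/4)
6. 1094.891ms @ 5/2 + 218.978ms (1/2)
7. 1313.869ms @ 3 + 437.956ms (1)
8. 1751.825ms @ 4 + 328.467ms (3/4)
9. 2080.292ms @ 19/4 + 109.489ms (1/4)
10. 2189.781ms @ 5 + 218.978ms (1/2)
11. 2408.759ms @ 11/2 + 218.978ms (1/2)
12. 2627.737ms @ 6 + 218.978ms (1/2)
13. 2846.715ms @ 13/2 + 109.489ms (1/4)
14. 2956.204ms @ 27/4 + 109.489ms (1/4)
15. 3065.693ms @ 7 + 437.956ms (1)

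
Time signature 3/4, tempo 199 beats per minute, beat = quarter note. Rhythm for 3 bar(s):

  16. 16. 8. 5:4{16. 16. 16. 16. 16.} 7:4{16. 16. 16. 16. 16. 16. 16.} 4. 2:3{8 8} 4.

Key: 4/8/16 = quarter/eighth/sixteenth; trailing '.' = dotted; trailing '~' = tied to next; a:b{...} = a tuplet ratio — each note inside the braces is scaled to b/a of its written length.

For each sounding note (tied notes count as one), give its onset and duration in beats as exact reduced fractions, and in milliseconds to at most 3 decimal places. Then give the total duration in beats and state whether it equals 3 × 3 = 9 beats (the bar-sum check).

1) 0.0ms=0b +113.065ms=3/8b
2) 113.065ms=3/8b +113.065ms=3/8b
3) 226.131ms=3/4b +226.131ms=3/4b
4) 452.261ms=3/2b +90.452ms=3/10b
5) 542.714ms=9/5b +90.452ms=3/10b
6) 633.166ms=21/10b +90.452ms=3/10b
7) 723.618ms=12/5b +90.452ms=3/10b
8) 814.07ms=27/10b +90.452ms=3/10b
9) 904.523ms=3b +64.609ms=3/14b
10) 969.131ms=45/14b +64.609ms=3/14b
11) 1033.74ms=24/7b +64.609ms=3/14b
12) 1098.349ms=51/14b +64.609ms=3/14b
13) 1162.958ms=27/7b +64.609ms=3/14b
14) 1227.566ms=57/14b +64.609ms=3/14b
15) 1292.175ms=30/7b +64.609ms=3/14b
16) 1356.784ms=9/2b +452.261ms=3/2b
17) 1809.045ms=6b +226.131ms=3/4b
18) 2035.176ms=27/4b +226.131ms=3/4b
19) 2261.307ms=15/2b +452.261ms=3/2b
Σ=9b of 9 (199bpm 3/4) — PASS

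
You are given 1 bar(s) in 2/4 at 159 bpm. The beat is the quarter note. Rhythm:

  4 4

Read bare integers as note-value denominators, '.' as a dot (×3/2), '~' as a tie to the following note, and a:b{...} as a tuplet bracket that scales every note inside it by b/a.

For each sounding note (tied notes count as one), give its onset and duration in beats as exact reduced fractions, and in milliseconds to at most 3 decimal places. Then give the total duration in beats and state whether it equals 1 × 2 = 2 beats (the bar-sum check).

1) 0.0ms=0b +377.358ms=1b
2) 377.358ms=1b +377.358ms=1b
Σ=2b of 2 (159bpm 2/4) — PASS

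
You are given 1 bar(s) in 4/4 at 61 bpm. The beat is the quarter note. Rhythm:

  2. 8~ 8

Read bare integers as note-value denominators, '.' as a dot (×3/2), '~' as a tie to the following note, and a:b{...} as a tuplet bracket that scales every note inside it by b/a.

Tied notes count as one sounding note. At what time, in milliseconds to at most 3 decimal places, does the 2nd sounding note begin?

note 2 onset = 3b = 2950.82ms

1. 0.0ms @ 0 + 2950.82ms (3)
2. 2950.82ms @ 3 + 983.607ms (1)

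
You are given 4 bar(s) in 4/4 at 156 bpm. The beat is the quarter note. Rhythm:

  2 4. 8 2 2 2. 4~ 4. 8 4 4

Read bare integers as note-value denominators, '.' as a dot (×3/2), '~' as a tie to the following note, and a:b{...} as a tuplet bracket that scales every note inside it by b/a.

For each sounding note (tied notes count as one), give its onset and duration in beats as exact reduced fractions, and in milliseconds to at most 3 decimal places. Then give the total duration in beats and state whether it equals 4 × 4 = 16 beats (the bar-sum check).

1) 0.0ms=0b +769.231ms=2b
2) 769.231ms=2b +576.923ms=3/2b
3) 1346.154ms=7/2b +192.308ms=1/2b
4) 1538.462ms=4b +769.231ms=2b
5) 2307.692ms=6b +769.231ms=2b
6) 3076.923ms=8b +1153.846ms=3b
7) 4230.769ms=11b +961.538ms=5/2b
8) 5192.308ms=27/2b +192.308ms=1/2b
9) 5384.615ms=14b +384.615ms=1b
10) 5769.231ms=15b +384.615ms=1b
Σ=16b of 16 (156bpm 4/4) — PASS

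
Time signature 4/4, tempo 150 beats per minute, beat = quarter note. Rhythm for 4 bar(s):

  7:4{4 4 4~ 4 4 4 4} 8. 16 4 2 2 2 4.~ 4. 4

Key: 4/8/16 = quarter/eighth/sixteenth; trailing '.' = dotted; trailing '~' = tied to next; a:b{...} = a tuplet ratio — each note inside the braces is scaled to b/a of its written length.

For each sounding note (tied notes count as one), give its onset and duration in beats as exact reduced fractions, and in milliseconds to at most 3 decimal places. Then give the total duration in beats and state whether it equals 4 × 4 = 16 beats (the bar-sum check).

1) 0.0ms=0b +228.571ms=4/7b
2) 228.571ms=4/7b +228.571ms=4/7b
3) 457.143ms=8/7b +457.143ms=8/7b
4) 914.286ms=16/7b +228.571ms=4/7b
5) 1142.857ms=20/7b +228.571ms=4/7b
6) 1371.429ms=24/7b +228.571ms=4/7b
7) 1600.0ms=4b +300.0ms=3/4b
8) 1900.0ms=19/4b +100.0ms=1/4b
9) 2000.0ms=5b +400.0ms=1b
10) 2400.0ms=6b +800.0ms=2b
11) 3200.0ms=8b +800.0ms=2b
12) 4000.0ms=10b +800.0ms=2b
13) 4800.0ms=12b +1200.0ms=3b
14) 6000.0ms=15b +400.0ms=1b
Σ=16b of 16 (150bpm 4/4) — PASS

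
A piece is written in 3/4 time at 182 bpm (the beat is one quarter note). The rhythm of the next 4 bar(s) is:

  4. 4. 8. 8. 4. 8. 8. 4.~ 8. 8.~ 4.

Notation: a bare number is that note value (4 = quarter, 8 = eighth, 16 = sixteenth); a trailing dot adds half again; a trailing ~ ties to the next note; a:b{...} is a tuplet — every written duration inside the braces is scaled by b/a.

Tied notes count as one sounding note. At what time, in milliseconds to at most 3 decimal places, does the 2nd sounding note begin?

note 2 onset = 3/2b = 494.505ms

1. 0.0ms @ 0 + 494.505ms (3/2)
2. 494.505ms @ 3/2 + 494.505ms (3/2)
3. 989.011ms @ 3 + 247.253ms (3/4)
4. 1236.264ms @ 15/4 + 247.253ms (3/4)
5. 1483.516ms @ 9/2 + 494.505ms (3/2)
6. 1978.022ms @ 6 + 247.253ms (3/4)
7. 2225.275ms @ 27/4 + 247.253ms (3/4)
8. 2472.527ms @ 15/2 + 741.758ms (9/4)
9. 3214.286ms @ 39/4 + 741.758ms (9/4)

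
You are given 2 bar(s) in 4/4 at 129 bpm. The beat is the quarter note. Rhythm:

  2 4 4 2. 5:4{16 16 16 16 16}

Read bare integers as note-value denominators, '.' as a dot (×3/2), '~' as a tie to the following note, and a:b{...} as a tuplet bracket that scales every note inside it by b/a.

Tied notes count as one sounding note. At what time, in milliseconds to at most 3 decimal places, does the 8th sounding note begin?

note 8 onset = 38/5b = 3534.884ms

1. 0.0ms @ 0 + 930.233ms (2)
2. 930.233ms @ 2 + 465.116ms (1)
3. 1395.349ms @ 3 + 465.116ms (1)
4. 1860.465ms @ 4 + 1395.349ms (3)
5. 3255.814ms @ 7 + 93.023ms (1/5)
6. 3348.837ms @ 36/5 + 93.023ms (1/5)
7. 3441.86ms @ 37/5 + 93.023ms (1/5)
8. 3534.884ms @ 38/5 + 93.023ms (1/5)
9. 3627.907ms @ 39/5 + 93.023ms (1/5)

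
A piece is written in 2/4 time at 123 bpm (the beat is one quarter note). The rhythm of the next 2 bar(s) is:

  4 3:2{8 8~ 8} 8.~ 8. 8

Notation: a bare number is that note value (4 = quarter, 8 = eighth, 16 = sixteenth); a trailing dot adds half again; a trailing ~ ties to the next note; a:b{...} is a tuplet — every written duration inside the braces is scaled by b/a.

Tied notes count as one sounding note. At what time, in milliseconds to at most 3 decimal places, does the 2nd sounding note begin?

note 2 onset = 1b = 487.805ms

1. 0.0ms @ 0 + 487.805ms (1)
2. 487.805ms @ 1 + 162.602ms (1/3)
3. 650.407ms @ 4/3 + 325.203ms (2/3)
4. 975.61ms @ 2 + 731.707ms (3/2)
5. 1707.317ms @ 7/2 + 243.902ms (1/2)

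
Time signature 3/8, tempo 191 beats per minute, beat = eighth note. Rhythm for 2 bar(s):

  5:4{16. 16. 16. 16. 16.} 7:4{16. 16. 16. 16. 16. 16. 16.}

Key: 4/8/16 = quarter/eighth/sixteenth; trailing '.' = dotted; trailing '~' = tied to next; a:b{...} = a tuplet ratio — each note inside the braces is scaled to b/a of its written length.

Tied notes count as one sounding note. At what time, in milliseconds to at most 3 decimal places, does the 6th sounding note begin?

1. 0.0ms @ 0 + 188.482ms (3/5)
2. 188.482ms @ 3/5 + 188.482ms (3/5)
3. 376.963ms @ 6/5 + 188.482ms (3/5)
4. 565.445ms @ 9/5 + 188.482ms (3/5)
5. 753.927ms @ 12/5 + 188.482ms (3/5)
6. 942.408ms @ 3 + 134.63ms (3/7)
7. 1077.038ms @ 24/7 + 134.63ms (3/7)
8. 1211.668ms @ 27/7 + 134.63ms (3/7)
9. 1346.298ms @ 30/7 + 134.63ms (3/7)
10. 1480.927ms @ 33/7 + 134.63ms (3/7)
11. 1615.557ms @ 36/7 + 134.63ms (3/7)
12. 1750.187ms @ 39/7 + 134.63ms (3/7)

note 6 onset = 3b = 942.408ms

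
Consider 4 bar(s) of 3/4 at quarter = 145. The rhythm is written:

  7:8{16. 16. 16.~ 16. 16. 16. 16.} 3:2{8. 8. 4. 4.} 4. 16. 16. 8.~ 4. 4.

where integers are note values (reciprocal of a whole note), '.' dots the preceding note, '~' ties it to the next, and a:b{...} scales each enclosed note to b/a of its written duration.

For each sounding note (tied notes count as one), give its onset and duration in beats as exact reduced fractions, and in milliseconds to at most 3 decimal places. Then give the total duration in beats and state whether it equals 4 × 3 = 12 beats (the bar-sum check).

1) 0.0ms=0b +177.34ms=3/7b
2) 177.34ms=3/7b +177.34ms=3/7b
3) 354.68ms=6/7b +354.68ms=6/7b
4) 709.36ms=12/7b +177.34ms=3/7b
5) 886.7ms=15/7b +177.34ms=3/7b
6) 1064.039ms=18/7b +177.34ms=3/7b
7) 1241.379ms=3b +206.897ms=1/2b
8) 1448.276ms=7/2b +206.897ms=1/2b
9) 1655.172ms=4b +413.793ms=1b
10) 2068.966ms=5b +413.793ms=1b
11) 2482.759ms=6b +620.69ms=3/2b
12) 3103.448ms=15/2b +155.172ms=3/8b
13) 3258.621ms=63/8b +155.172ms=3/8b
14) 3413.793ms=33/4b +931.034ms=9/4b
15) 4344.828ms=21/2b +620.69ms=3/2b
Σ=12b of 12 (145bpm 3/4) — PASS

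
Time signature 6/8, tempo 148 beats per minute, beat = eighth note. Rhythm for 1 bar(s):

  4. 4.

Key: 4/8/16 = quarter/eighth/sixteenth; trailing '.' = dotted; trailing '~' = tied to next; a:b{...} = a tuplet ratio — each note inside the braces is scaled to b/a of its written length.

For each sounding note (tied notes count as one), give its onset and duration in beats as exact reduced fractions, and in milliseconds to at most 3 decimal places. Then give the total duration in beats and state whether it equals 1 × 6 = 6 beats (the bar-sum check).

1) 0.0ms=0b +1216.216ms=3b
2) 1216.216ms=3b +1216.216ms=3b
Σ=6b of 6 (148bpm 6/8) — PASS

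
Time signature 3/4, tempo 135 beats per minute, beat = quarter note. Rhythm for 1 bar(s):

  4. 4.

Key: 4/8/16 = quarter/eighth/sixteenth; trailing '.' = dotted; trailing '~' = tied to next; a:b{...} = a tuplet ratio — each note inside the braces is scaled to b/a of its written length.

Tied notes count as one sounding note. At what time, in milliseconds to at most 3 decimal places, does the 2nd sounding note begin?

1. 0.0ms @ 0 + 666.667ms (3/2)
2. 666.667ms @ 3/2 + 666.667ms (3/2)

note 2 onset = 3/2b = 666.667ms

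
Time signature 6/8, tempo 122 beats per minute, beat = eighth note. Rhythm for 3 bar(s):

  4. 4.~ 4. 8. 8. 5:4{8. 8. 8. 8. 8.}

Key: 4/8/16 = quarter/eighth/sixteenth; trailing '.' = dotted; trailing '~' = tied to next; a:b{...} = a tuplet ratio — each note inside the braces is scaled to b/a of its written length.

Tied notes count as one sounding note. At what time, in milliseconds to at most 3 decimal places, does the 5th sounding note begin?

1. 0.0ms @ 0 + 1475.41ms (3)
2. 1475.41ms @ 3 + 2950.82ms (6)
3. 4426.23ms @ 9 + 737.705ms (3/2)
4. 5163.934ms @ 21/2 + 737.705ms (3/2)
5. 5901.639ms @ 12 + 590.164ms (6/5)
6. 6491.803ms @ 66/5 + 590.164ms (6/5)
7. 7081.967ms @ 72/5 + 590.164ms (6/5)
8. 7672.131ms @ 78/5 + 590.164ms (6/5)
9. 8262.295ms @ 84/5 + 590.164ms (6/5)

note 5 onset = 12b = 5901.639ms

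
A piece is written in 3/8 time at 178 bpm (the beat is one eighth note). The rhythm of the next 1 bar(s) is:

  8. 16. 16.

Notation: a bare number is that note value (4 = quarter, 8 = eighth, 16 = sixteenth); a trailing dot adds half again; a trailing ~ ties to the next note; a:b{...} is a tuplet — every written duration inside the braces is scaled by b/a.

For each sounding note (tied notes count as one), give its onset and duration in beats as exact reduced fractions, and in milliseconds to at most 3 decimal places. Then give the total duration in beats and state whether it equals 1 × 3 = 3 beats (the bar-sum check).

1) 0.0ms=0b +505.618ms=3/2b
2) 505.618ms=3/2b +252.809ms=3/4b
3) 758.427ms=9/4b +252.809ms=3/4b
Σ=3b of 3 (178bpm 3/8) — PASS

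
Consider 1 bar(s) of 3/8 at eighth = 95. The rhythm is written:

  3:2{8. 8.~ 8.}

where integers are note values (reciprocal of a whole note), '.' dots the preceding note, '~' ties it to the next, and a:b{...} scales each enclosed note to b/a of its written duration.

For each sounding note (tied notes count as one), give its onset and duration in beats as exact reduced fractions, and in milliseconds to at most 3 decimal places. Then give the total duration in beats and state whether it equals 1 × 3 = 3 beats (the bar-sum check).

1) 0.0ms=0b +631.579ms=1b
2) 631.579ms=1b +1263.158ms=2b
Σ=3b of 3 (95bpm 3/8) — PASS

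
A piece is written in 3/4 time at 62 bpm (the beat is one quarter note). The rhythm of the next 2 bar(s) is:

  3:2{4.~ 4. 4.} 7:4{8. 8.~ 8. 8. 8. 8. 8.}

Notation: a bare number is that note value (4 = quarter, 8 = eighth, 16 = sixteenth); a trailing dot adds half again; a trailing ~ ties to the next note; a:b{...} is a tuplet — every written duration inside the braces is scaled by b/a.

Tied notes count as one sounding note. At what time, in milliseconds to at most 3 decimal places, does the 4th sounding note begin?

note 4 onset = 24/7b = 3317.972ms

1. 0.0ms @ 0 + 1935.484ms (2)
2. 1935.484ms @ 2 + 967.742ms (1)
3. 2903.226ms @ 3 + 414.747ms (3/7)
4. 3317.972ms @ 24/7 + 829.493ms (6/7)
5. 4147.465ms @ 30/7 + 414.747ms (3/7)
6. 4562.212ms @ 33/7 + 414.747ms (3/7)
7. 4976.959ms @ 36/7 + 414.747ms (3/7)
8. 5391.705ms @ 39/7 + 414.747ms (3/7)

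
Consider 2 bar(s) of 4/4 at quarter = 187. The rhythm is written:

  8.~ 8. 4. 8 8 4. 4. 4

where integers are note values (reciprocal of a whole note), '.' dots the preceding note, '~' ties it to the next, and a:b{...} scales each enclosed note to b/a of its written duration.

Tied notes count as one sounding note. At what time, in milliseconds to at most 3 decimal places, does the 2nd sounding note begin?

note 2 onset = 3/2b = 481.283ms

1. 0.0ms @ 0 + 481.283ms (3/2)
2. 481.283ms @ 3/2 + 481.283ms (3/2)
3. 962.567ms @ 3 + 160.428ms (1/2)
4. 1122.995ms @ 7/2 + 160.428ms (1/2)
5. 1283.422ms @ 4 + 481.283ms (3/2)
6. 1764.706ms @ 11/2 + 481.283ms (3/2)
7. 2245.989ms @ 7 + 320.856ms (1)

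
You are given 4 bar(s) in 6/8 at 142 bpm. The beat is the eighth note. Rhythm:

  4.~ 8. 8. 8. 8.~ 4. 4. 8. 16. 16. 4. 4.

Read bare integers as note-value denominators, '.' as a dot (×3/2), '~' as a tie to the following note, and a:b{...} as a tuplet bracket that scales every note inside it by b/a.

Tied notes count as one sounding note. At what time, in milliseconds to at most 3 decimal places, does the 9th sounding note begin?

1. 0.0ms @ 0 + 1901.408ms (9/2)
2. 1901.408ms @ 9/2 + 633.803ms (3/2)
3. 2535.211ms @ 6 + 633.803ms (3/2)
4. 3169.014ms @ 15/2 + 1901.408ms (9/2)
5. 5070.423ms @ 12 + 1267.606ms (3)
6. 6338.028ms @ 15 + 633.803ms (3/2)
7. 6971.831ms @ 33/2 + 316.901ms (3/4)
8. 7288.732ms @ 69/4 + 316.901ms (3/4)
9. 7605.634ms @ 18 + 1267.606ms (3)
10. 8873.239ms @ 21 + 1267.606ms (3)

note 9 onset = 18b = 7605.634ms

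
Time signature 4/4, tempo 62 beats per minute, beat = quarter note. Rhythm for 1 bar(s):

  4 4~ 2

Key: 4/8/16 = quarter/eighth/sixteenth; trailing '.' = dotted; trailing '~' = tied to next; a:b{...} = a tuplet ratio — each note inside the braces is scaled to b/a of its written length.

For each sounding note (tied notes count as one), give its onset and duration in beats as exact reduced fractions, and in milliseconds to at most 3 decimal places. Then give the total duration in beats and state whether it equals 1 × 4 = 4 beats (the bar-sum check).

1) 0.0ms=0b +967.742ms=1b
2) 967.742ms=1b +2903.226ms=3b
Σ=4b of 4 (62bpm 4/4) — PASS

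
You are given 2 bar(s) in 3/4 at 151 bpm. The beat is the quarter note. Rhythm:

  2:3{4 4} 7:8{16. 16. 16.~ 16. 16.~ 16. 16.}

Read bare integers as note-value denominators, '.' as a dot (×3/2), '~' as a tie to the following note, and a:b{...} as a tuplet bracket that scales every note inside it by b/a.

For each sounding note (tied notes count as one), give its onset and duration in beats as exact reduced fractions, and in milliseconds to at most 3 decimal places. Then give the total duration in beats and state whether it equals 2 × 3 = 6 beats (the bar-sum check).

1) 0.0ms=0b +596.026ms=3/2b
2) 596.026ms=3/2b +596.026ms=3/2b
3) 1192.053ms=3b +170.293ms=3/7b
4) 1362.346ms=24/7b +170.293ms=3/7b
5) 1532.64ms=27/7b +340.587ms=6/7b
6) 1873.226ms=33/7b +340.587ms=6/7b
7) 2213.813ms=39/7b +170.293ms=3/7b
Σ=6b of 6 (151bpm 3/4) — PASS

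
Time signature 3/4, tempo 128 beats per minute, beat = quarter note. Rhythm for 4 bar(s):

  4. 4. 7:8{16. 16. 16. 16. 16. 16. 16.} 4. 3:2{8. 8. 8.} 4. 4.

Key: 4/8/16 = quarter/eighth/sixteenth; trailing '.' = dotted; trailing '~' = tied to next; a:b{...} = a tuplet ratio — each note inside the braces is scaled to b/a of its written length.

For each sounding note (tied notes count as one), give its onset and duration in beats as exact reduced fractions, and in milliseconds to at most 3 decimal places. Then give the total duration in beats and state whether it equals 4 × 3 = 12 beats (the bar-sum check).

1) 0.0ms=0b +703.125ms=3/2b
2) 703.125ms=3/2b +703.125ms=3/2b
3) 1406.25ms=3b +200.893ms=3/7b
4) 1607.143ms=24/7b +200.893ms=3/7b
5) 1808.036ms=27/7b +200.893ms=3/7b
6) 2008.929ms=30/7b +200.893ms=3/7b
7) 2209.821ms=33/7b +200.893ms=3/7b
8) 2410.714ms=36/7b +200.893ms=3/7b
9) 2611.607ms=39/7b +200.893ms=3/7b
10) 2812.5ms=6b +703.125ms=3/2b
11) 3515.625ms=15/2b +234.375ms=1/2b
12) 3750.0ms=8b +234.375ms=1/2b
13) 3984.375ms=17/2b +234.375ms=1/2b
14) 4218.75ms=9b +703.125ms=3/2b
15) 4921.875ms=21/2b +703.125ms=3/2b
Σ=12b of 12 (128bpm 3/4) — PASS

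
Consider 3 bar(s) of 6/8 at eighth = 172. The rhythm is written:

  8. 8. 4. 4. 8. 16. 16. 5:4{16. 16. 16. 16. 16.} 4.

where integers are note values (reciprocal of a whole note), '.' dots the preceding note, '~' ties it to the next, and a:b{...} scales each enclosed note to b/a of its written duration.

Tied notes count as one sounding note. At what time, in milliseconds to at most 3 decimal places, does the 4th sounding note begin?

note 4 onset = 6b = 2093.023ms

1. 0.0ms @ 0 + 523.256ms (3/2)
2. 523.256ms @ 3/2 + 523.256ms (3/2)
3. 1046.512ms @ 3 + 1046.512ms (3)
4. 2093.023ms @ 6 + 1046.512ms (3)
5. 3139.535ms @ 9 + 523.256ms (3/2)
6. 3662.791ms @ 21/2 + 261.628ms (3/4)
7. 3924.419ms @ 45/4 + 261.628ms (3/4)
8. 4186.047ms @ 12 + 209.302ms (3/5)
9. 4395.349ms @ 63/5 + 209.302ms (3/5)
10. 4604.651ms @ 66/5 + 209.302ms (3/5)
11. 4813.953ms @ 69/5 + 209.302ms (3/5)
12. 5023.256ms @ 72/5 + 209.302ms (3/5)
13. 5232.558ms @ 15 + 1046.512ms (3)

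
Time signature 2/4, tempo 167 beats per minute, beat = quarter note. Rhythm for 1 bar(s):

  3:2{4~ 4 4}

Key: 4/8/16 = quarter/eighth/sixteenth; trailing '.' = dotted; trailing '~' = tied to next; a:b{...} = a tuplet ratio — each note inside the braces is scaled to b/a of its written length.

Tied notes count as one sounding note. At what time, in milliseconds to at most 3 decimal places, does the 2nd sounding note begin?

note 2 onset = 4/3b = 479.042ms

1. 0.0ms @ 0 + 479.042ms (4/3)
2. 479.042ms @ 4/3 + 239.521ms (2/3)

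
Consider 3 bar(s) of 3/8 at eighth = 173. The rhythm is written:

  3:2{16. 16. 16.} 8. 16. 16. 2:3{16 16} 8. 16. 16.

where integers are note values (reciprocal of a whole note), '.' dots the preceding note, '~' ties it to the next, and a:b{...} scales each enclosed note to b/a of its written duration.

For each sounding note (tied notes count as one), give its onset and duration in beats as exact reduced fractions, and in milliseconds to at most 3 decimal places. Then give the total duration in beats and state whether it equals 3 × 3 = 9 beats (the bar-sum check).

1) 0.0ms=0b +173.41ms=1/2b
2) 173.41ms=1/2b +173.41ms=1/2b
3) 346.821ms=1b +173.41ms=1/2b
4) 520.231ms=3/2b +520.231ms=3/2b
5) 1040.462ms=3b +260.116ms=3/4b
6) 1300.578ms=15/4b +260.116ms=3/4b
7) 1560.694ms=9/2b +260.116ms=3/4b
8) 1820.809ms=21/4b +260.116ms=3/4b
9) 2080.925ms=6b +520.231ms=3/2b
10) 2601.156ms=15/2b +260.116ms=3/4b
11) 2861.272ms=33/4b +260.116ms=3/4b
Σ=9b of 9 (173bpm 3/8) — PASS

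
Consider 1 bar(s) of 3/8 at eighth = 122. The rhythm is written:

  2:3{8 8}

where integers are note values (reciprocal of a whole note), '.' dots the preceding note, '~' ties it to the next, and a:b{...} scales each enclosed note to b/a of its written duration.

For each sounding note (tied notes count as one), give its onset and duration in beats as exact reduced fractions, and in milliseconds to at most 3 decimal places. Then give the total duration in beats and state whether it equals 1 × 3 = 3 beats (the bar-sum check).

1) 0.0ms=0b +737.705ms=3/2b
2) 737.705ms=3/2b +737.705ms=3/2b
Σ=3b of 3 (122bpm 3/8) — PASS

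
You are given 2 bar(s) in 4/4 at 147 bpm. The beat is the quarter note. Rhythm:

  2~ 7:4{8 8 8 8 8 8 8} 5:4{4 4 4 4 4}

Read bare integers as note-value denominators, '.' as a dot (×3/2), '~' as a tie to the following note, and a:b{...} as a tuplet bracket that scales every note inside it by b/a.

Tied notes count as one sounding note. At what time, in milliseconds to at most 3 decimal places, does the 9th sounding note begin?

1. 0.0ms @ 0 + 932.945ms (16/7)
2. 932.945ms @ 16/7 + 116.618ms (2/7)
3. 1049.563ms @ 18/7 + 116.618ms (2/7)
4. 1166.181ms @ 20/7 + 116.618ms (2/7)
5. 1282.799ms @ 22/7 + 116.618ms (2/7)
6. 1399.417ms @ 24/7 + 116.618ms (2/7)
7. 1516.035ms @ 26/7 + 116.618ms (2/7)
8. 1632.653ms @ 4 + 326.531ms (4/5)
9. 1959.184ms @ 24/5 + 326.531ms (4/5)
10. 2285.714ms @ 28/5 + 326.531ms (4/5)
11. 2612.245ms @ 32/5 + 326.531ms (4/5)
12. 2938.776ms @ 36/5 + 326.531ms (4/5)

note 9 onset = 24/5b = 1959.184ms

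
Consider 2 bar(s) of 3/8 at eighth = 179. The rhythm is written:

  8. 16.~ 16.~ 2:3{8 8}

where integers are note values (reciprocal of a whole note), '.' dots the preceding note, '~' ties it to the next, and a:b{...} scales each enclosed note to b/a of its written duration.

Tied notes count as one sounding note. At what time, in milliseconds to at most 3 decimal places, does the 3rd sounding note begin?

1. 0.0ms @ 0 + 502.793ms (3/2)
2. 502.793ms @ 3/2 + 1005.587ms (3)
3. 1508.38ms @ 9/2 + 502.793ms (3/2)

note 3 onset = 9/2b = 1508.38ms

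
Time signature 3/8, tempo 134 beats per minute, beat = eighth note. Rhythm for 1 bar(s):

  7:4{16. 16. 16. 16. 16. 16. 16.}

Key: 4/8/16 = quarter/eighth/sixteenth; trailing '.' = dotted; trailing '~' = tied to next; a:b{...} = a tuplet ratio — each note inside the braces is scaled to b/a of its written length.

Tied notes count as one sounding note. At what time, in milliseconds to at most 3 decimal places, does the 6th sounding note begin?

note 6 onset = 15/7b = 959.488ms

1. 0.0ms @ 0 + 191.898ms (3/7)
2. 191.898ms @ 3/7 + 191.898ms (3/7)
3. 383.795ms @ 6/7 + 191.898ms (3/7)
4. 575.693ms @ 9/7 + 191.898ms (3/7)
5. 767.591ms @ 12/7 + 191.898ms (3/7)
6. 959.488ms @ 15/7 + 191.898ms (3/7)
7. 1151.386ms @ 18/7 + 191.898ms (3/7)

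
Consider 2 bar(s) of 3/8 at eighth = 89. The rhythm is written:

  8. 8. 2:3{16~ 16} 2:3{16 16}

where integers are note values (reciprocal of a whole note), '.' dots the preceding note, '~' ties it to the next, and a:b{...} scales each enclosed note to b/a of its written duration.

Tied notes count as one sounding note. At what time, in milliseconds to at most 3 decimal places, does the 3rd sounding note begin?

note 3 onset = 3b = 2022.472ms

1. 0.0ms @ 0 + 1011.236ms (3/2)
2. 1011.236ms @ 3/2 + 1011.236ms (3/2)
3. 2022.472ms @ 3 + 1011.236ms (3/2)
4. 3033.708ms @ 9/2 + 505.618ms (3/4)
5. 3539.326ms @ 21/4 + 505.618ms (3/4)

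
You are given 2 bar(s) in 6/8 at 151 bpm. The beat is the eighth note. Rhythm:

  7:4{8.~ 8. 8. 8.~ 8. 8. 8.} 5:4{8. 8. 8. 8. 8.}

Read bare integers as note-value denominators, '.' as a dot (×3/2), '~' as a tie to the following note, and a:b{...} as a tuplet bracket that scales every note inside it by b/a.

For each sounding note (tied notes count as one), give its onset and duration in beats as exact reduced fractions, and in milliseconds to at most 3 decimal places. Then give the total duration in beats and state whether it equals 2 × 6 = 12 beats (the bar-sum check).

1) 0.0ms=0b +681.173ms=12/7b
2) 681.173ms=12/7b +340.587ms=6/7b
3) 1021.76ms=18/7b +681.173ms=12/7b
4) 1702.933ms=30/7b +340.587ms=6/7b
5) 2043.519ms=36/7b +340.587ms=6/7b
6) 2384.106ms=6b +476.821ms=6/5b
7) 2860.927ms=36/5b +476.821ms=6/5b
8) 3337.748ms=42/5b +476.821ms=6/5b
9) 3814.57ms=48/5b +476.821ms=6/5b
10) 4291.391ms=54/5b +476.821ms=6/5b
Σ=12b of 12 (151bpm 6/8) — PASS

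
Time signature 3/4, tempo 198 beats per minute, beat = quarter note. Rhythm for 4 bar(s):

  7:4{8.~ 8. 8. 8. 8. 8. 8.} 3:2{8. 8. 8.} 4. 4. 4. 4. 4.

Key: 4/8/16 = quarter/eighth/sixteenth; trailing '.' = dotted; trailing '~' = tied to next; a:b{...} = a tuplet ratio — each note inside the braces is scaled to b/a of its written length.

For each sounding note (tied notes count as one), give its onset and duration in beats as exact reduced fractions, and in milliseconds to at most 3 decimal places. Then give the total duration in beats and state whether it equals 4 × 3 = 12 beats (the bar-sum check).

1) 0.0ms=0b +259.74ms=6/7b
2) 259.74ms=6/7b +129.87ms=3/7b
3) 389.61ms=9/7b +129.87ms=3/7b
4) 519.481ms=12/7b +129.87ms=3/7b
5) 649.351ms=15/7b +129.87ms=3/7b
6) 779.221ms=18/7b +129.87ms=3/7b
7) 909.091ms=3b +151.515ms=1/2b
8) 1060.606ms=7/2b +151.515ms=1/2b
9) 1212.121ms=4b +151.515ms=1/2b
10) 1363.636ms=9/2b +454.545ms=3/2b
11) 1818.182ms=6b +454.545ms=3/2b
12) 2272.727ms=15/2b +454.545ms=3/2b
13) 2727.273ms=9b +454.545ms=3/2b
14) 3181.818ms=21/2b +454.545ms=3/2b
Σ=12b of 12 (198bpm 3/4) — PASS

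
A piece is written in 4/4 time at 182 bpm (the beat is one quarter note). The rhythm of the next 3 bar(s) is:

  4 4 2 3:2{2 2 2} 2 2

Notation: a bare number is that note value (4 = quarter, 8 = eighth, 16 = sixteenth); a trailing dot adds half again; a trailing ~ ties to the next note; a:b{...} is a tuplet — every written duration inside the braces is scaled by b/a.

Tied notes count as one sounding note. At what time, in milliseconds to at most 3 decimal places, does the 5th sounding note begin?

note 5 onset = 16/3b = 1758.242ms

1. 0.0ms @ 0 + 329.67ms (1)
2. 329.67ms @ 1 + 329.67ms (1)
3. 659.341ms @ 2 + 659.341ms (2)
4. 1318.681ms @ 4 + 439.56ms (4/3)
5. 1758.242ms @ 16/3 + 439.56ms (4/3)
6. 2197.802ms @ 20/3 + 439.56ms (4/3)
7. 2637.363ms @ 8 + 659.341ms (2)
8. 3296.703ms @ 10 + 659.341ms (2)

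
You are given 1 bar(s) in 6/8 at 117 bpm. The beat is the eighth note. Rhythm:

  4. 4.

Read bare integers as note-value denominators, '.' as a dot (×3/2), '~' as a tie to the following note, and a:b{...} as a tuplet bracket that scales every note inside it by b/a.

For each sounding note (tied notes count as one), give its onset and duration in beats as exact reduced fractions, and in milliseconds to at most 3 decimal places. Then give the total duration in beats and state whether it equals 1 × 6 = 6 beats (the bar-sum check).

1) 0.0ms=0b +1538.462ms=3b
2) 1538.462ms=3b +1538.462ms=3b
Σ=6b of 6 (117bpm 6/8) — PASS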